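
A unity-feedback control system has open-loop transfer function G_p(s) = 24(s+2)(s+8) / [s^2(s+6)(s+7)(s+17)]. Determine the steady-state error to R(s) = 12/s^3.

G_p(s) has two factors of s in the denominator, so the system is type 2.
K_a = lim_{s→0} s^2·G_p(s) = 24·2·8 / (6·7·17) = 64/119.
r(t) = 6t^2 gives R(s) = 12/s^3.
e_ss = 12/K_a = 12/(64/119) = 22.3125.

22.3125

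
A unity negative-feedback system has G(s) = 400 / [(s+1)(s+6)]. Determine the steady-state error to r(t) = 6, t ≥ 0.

No free integrators in G(s): this is a type 0 system.
K_p = lim_{s→0} G(s) = 400 / (1·6) = 200/3.
e_ss = 6/(1 + K_p) = 6/(203/3) = 18/203.

18/203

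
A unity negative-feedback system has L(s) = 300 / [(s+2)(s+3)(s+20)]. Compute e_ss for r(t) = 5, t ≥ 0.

The open loop has no poles at the origin → type 0 system.
K_p = lim_{s→0} L(s) = 300 / (2·3·20) = 2.5.
e_ss = 5/(1 + K_p) = 5/3.5 = 10/7.

10/7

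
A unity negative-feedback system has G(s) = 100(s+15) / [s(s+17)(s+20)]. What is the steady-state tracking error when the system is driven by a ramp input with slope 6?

1.36

The open loop has one pole at the origin → type 1 system.
K_v = lim_{s→0} s·G(s) = 100·15 / (17·20) = 75/17.
e_ss = 6/K_v = 6/(75/17) = 1.36.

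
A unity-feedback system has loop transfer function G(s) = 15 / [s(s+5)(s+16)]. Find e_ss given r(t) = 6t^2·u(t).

infinity

System type = 1 (one pole at s=0).
For a type-1 system K_a = 0, so e_ss to a parabolic input is unbounded.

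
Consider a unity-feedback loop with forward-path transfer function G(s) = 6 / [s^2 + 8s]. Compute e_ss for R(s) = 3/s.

0

Lowest-order denominator term is 8s, so the open loop has 1 pole at the origin → type 1 system.
A type-1 system has K_p = ∞, so it tracks a step input with zero steady-state error.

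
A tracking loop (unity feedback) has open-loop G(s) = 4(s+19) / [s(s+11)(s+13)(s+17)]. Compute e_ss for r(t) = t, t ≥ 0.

2431/76

One free integrator in G(s): this is a type 1 system.
K_v = lim_{s→0} s·G(s) = 4·19 / (11·13·17) = 76/2431.
e_ss = 1/K_v = 1/(76/2431) = 2431/76.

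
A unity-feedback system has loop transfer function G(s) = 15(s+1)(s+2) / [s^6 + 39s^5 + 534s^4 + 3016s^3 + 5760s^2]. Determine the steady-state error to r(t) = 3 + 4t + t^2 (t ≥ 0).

384

Factoring s^2 from the denominator leaves a polynomial with constant term 5760, so the system is type 2. Taking each input component in turn:
  • 3: tracked with zero error.
  • 4t: tracked with zero error.
  • t^2: e_ss = 2/K_a with K_a=1/192 → 384.
Total e_ss = 384.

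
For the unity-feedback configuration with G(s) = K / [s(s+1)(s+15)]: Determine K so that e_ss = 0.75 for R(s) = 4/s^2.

One free integrator in G(s): this is a type 1 system.
K_v = lim_{s→0} s·G(s) = K / (1·15) = (1/15)·K.
e_ss = 4/K_v = 0.75 ⇒ K_v = 16/3 ⇒ K = (16/3)/(1/15) = 80.

80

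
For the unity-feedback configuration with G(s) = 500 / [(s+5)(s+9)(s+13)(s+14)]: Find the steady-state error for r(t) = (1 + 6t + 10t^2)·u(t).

The open loop has no poles at the origin → type 0 system. Treating each term separately:
  • 1: e_ss = 1/(1+K_p) with K_p=50/819 → 819/869.
  • 6t: a type-0 system cannot track it, e_ss → ∞.
  • 10t^2: a type-0 system cannot track it, e_ss → ∞.
The unbounded component dominates.

infinity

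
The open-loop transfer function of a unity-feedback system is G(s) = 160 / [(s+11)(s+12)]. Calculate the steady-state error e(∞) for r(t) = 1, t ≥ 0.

33/73

System type = 0 (no poles at s=0).
K_p = lim_{s→0} G(s) = 160 / (11·12) = 40/33.
e_ss = 1/(1 + K_p) = 1/(73/33) = 33/73.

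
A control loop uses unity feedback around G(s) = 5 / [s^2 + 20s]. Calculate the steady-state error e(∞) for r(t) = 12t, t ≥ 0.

Lowest-order denominator term is 20s, so the open loop has 1 pole at the origin → type 1 system.
K_v = lim_{s→0} s·G(s) = 5 / 20 = 0.25.
e_ss = 12/K_v = 12/0.25 = 48.

48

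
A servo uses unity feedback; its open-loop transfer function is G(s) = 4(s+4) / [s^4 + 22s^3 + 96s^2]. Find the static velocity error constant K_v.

K_v = lim_{s→0} s·G(s); with 2 poles at the origin the limit diverges, so K_v = ∞.

infinity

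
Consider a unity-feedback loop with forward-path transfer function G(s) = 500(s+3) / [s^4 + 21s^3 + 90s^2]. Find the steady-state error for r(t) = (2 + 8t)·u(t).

0

The denominator has no term below 90s^2 — 2 poles at s=0, type 2. Treating each term separately:
  • 2: tracked with zero error.
  • 8t: tracked with zero error.
Total e_ss = 0.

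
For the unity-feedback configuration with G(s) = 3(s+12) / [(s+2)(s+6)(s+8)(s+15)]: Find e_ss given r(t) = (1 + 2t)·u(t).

infinity

System type = 0 (no poles at s=0). Treating each term separately:
  • 1: e_ss = 1/(1+K_p) with K_p=0.025 → 40/41.
  • 2t: a type-0 system cannot track it, e_ss → ∞.
The unbounded component dominates.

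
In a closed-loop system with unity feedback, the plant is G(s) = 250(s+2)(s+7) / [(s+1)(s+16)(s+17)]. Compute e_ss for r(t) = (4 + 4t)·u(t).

infinity

The open loop has no poles at the origin → type 0 system. Treating each term separately:
  • 4: e_ss = 4/(1+K_p) with K_p=875/68 → 272/943.
  • 4t: a type-0 system cannot track it, e_ss → ∞.
The unbounded component dominates.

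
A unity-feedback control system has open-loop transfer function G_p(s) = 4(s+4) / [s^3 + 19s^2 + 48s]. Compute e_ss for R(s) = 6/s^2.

18

Factoring s from the denominator leaves a polynomial with constant term 48, so the system is type 1.
K_v = lim_{s→0} s·G_p(s) = 4·4 / 48 = 1/3.
e_ss = 6/K_v = 6/(1/3) = 18.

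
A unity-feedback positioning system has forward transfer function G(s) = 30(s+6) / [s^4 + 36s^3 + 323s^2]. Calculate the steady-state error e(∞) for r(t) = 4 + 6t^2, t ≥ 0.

323/15

The denominator has no term below 323s^2 — 2 poles at s=0, type 2. Taking each input component in turn:
  • 4: tracked with zero error.
  • 6t^2: e_ss = 12/K_a with K_a=180/323 → 323/15.
Total e_ss = 323/15.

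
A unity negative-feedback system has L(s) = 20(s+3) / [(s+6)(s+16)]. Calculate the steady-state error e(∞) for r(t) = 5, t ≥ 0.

40/13

The open loop has no poles at the origin → type 0 system.
K_p = lim_{s→0} L(s) = 20·3 / (6·16) = 0.625.
e_ss = 5/(1 + K_p) = 5/1.625 = 40/13.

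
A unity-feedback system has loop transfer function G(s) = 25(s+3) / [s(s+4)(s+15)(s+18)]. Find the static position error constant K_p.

infinity

K_p = lim_{s→0} G(s); with 1 pole at the origin the limit diverges, so K_p = ∞.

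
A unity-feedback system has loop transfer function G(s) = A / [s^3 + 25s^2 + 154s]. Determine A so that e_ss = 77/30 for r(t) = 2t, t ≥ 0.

Lowest-order denominator term is 154s, so the open loop has 1 pole at the origin → type 1 system.
K_v = lim_{s→0} s·G(s) = A / 154 = (1/154)·A.
e_ss = 2/K_v = 77/30 ⇒ K_v = 60/77 ⇒ A = (60/77)/(1/154) = 120.

120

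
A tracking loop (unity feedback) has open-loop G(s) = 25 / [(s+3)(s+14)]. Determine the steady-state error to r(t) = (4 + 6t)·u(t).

infinity

System type = 0 (no poles at s=0). Treating each term separately:
  • 4: e_ss = 4/(1+K_p) with K_p=25/42 → 168/67.
  • 6t: a type-0 system cannot track it, e_ss → ∞.
The unbounded component dominates.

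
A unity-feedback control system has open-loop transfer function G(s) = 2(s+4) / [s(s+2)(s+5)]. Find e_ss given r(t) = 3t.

The open loop has one pole at the origin → type 1 system.
K_v = lim_{s→0} s·G(s) = 2·4 / (2·5) = 0.8.
e_ss = 3/K_v = 3/0.8 = 3.75.

3.75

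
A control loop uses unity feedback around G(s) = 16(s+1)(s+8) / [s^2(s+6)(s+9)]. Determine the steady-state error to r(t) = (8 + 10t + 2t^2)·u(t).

System type = 2 (two poles at s=0). Treating each term separately:
  • 8: tracked with zero error.
  • 10t: tracked with zero error.
  • 2t^2: e_ss = 4/K_a with K_a=64/27 → 1.6875.
Total e_ss = 1.6875.

1.6875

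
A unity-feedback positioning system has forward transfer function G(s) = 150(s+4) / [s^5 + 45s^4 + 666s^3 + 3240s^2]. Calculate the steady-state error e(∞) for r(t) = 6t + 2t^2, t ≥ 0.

21.6

Factoring s^2 from the denominator leaves a polynomial with constant term 3240, so the system is type 2. Taking each input component in turn:
  • 6t: tracked with zero error.
  • 2t^2: e_ss = 4/K_a with K_a=5/27 → 21.6.
Total e_ss = 21.6.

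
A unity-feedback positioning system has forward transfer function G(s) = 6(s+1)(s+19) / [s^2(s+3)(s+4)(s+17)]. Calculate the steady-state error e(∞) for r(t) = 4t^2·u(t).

272/19

G(s) has two factors of s in the denominator, so the system is type 2.
K_a = lim_{s→0} s^2·G(s) = 6·1·19 / (3·4·17) = 19/34.
r(t) = 4t^2 gives R(s) = 8/s^3.
e_ss = 8/K_a = 8/(19/34) = 272/19.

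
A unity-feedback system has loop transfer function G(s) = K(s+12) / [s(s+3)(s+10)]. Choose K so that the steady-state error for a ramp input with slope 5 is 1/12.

System type = 1 (one pole at s=0).
K_v = lim_{s→0} s·G(s) = K·12 / (3·10) = 0.4·K.
e_ss = 5/K_v = 1/12 ⇒ K_v = 60 ⇒ K = 60/0.4 = 150.

150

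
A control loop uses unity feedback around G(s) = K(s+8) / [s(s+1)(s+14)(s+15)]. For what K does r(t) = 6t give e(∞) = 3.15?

System type = 1 (one pole at s=0).
K_v = lim_{s→0} s·G(s) = K·8 / (1·14·15) = (4/105)·K.
e_ss = 6/K_v = 3.15 ⇒ K_v = 40/21 ⇒ K = (40/21)/(4/105) = 50.

50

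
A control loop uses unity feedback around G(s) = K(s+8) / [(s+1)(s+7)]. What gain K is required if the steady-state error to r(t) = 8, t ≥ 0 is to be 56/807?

100

G(s) has no factors of s in the denominator, so the system is type 0.
K_p = lim_{s→0} G(s) = K·8 / (1·7) = (8/7)·K.
e_ss = 8/(1 + K_p) = 56/807 ⇒ 1 + (8/7)·K = 807/7 ⇒ K = 100.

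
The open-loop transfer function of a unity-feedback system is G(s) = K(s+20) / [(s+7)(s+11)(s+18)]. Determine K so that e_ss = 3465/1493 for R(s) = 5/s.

80

G(s) has no factors of s in the denominator, so the system is type 0.
K_p = lim_{s→0} G(s) = K·20 / (7·11·18) = (10/693)·K.
e_ss = 5/(1 + K_p) = 3465/1493 ⇒ 1 + (10/693)·K = 1493/693 ⇒ K = 80.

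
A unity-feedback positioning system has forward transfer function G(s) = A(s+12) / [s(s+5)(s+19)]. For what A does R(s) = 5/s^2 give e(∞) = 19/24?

The open loop has one pole at the origin → type 1 system.
K_v = lim_{s→0} s·G(s) = A·12 / (5·19) = (12/95)·A.
e_ss = 5/K_v = 19/24 ⇒ K_v = 120/19 ⇒ A = (120/19)/(12/95) = 50.

50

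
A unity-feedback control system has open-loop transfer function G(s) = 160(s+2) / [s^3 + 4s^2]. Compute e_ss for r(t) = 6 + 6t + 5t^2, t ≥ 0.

Factoring s^2 from the denominator leaves a polynomial with constant term 4, so the system is type 2. Treating each term separately:
  • 6: tracked with zero error.
  • 6t: tracked with zero error.
  • 5t^2: e_ss = 10/K_a with K_a=80 → 0.125.
Total e_ss = 0.125.

0.125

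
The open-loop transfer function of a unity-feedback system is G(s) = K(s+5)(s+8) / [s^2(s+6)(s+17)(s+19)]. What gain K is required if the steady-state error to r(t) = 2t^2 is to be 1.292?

The open loop has two poles at the origin → type 2 system.
K_a = lim_{s→0} s^2·G(s) = K·5·8 / (6·17·19) = (20/969)·K.
e_ss = 4/K_a = 1.292 ⇒ K_a = 1000/323 ⇒ K = (1000/323)/(20/969) = 150.

150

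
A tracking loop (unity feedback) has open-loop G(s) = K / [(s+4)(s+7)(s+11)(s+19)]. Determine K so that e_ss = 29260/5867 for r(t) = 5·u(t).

15

No free integrators in G(s): this is a type 0 system.
K_p = lim_{s→0} G(s) = K / (4·7·11·19) = (1/5852)·K.
e_ss = 5/(1 + K_p) = 29260/5867 ⇒ 1 + (1/5852)·K = 5867/5852 ⇒ K = 15.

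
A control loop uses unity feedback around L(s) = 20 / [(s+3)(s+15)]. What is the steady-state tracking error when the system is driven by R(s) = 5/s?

45/13

The open loop has no poles at the origin → type 0 system.
K_p = lim_{s→0} L(s) = 20 / (3·15) = 4/9.
e_ss = 5/(1 + K_p) = 5/(13/9) = 45/13.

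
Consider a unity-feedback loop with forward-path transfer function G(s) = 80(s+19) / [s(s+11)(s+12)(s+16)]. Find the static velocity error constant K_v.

95/132

The open loop has one pole at the origin → type 1 system.
K_v = lim_{s→0} s·G(s) = 80·19 / (11·12·16) = 95/132.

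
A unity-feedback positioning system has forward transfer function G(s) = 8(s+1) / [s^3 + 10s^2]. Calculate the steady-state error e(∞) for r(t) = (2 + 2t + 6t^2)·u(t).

15

Lowest-order denominator term is 10s^2, so the open loop has 2 poles at the origin → type 2 system. By superposition:
  • 2: tracked with zero error.
  • 2t: tracked with zero error.
  • 6t^2: e_ss = 12/K_a with K_a=0.8 → 15.
Total e_ss = 15.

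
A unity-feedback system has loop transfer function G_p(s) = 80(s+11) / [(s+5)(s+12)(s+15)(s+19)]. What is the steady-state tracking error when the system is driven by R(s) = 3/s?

2565/899

System type = 0 (no poles at s=0).
K_p = lim_{s→0} G_p(s) = 80·11 / (5·12·15·19) = 44/855.
e_ss = 3/(1 + K_p) = 3/(899/855) = 2565/899.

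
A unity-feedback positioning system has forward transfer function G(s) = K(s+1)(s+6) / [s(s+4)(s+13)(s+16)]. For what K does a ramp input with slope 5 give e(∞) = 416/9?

One free integrator in G(s): this is a type 1 system.
K_v = lim_{s→0} s·G(s) = K·1·6 / (4·13·16) = (3/416)·K.
e_ss = 5/K_v = 416/9 ⇒ K_v = 45/416 ⇒ K = (45/416)/(3/416) = 15.

15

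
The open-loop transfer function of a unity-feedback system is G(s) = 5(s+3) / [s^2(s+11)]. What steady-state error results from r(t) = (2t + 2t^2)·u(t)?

Two free integrators in G(s): this is a type 2 system. Treating each term separately:
  • 2t: tracked with zero error.
  • 2t^2: e_ss = 4/K_a with K_a=15/11 → 44/15.
Total e_ss = 44/15.

44/15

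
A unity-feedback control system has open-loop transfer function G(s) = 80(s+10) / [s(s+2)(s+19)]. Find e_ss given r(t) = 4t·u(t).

One free integrator in G(s): this is a type 1 system.
K_v = lim_{s→0} s·G(s) = 80·10 / (2·19) = 400/19.
e_ss = 4/K_v = 4/(400/19) = 0.19.

0.19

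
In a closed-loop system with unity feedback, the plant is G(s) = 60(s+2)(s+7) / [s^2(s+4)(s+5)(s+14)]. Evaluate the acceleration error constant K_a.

3

G(s) has two factors of s in the denominator, so the system is type 2.
K_a = lim_{s→0} s^2·G(s) = 60·2·7 / (4·5·14) = 3.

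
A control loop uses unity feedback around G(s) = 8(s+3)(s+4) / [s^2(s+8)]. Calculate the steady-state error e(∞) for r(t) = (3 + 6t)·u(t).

0

System type = 2 (two poles at s=0). Taking each input component in turn:
  • 3: tracked with zero error.
  • 6t: tracked with zero error.
Total e_ss = 0.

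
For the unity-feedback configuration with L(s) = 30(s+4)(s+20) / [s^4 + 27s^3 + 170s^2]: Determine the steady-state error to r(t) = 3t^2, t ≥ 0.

Factoring s^2 from the denominator leaves a polynomial with constant term 170, so the system is type 2.
K_a = lim_{s→0} s^2·L(s) = 30·4·20 / 170 = 240/17.
r(t) = 3t^2 gives R(s) = 6/s^3.
e_ss = 6/K_a = 6/(240/17) = 0.425.

0.425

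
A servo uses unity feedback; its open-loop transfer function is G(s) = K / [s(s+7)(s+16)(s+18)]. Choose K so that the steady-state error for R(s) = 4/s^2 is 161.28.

The open loop has one pole at the origin → type 1 system.
K_v = lim_{s→0} s·G(s) = K / (7·16·18) = (1/2016)·K.
e_ss = 4/K_v = 161.28 ⇒ K_v = 25/1008 ⇒ K = (25/1008)/(1/2016) = 50.

50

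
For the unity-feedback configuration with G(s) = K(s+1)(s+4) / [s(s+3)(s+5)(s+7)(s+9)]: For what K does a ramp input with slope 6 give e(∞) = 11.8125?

120

One free integrator in G(s): this is a type 1 system.
K_v = lim_{s→0} s·G(s) = K·1·4 / (3·5·7·9) = (4/945)·K.
e_ss = 6/K_v = 11.8125 ⇒ K_v = 32/63 ⇒ K = (32/63)/(4/945) = 120.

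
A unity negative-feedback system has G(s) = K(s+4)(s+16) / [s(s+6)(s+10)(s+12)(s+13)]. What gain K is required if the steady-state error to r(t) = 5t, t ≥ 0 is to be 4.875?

System type = 1 (one pole at s=0).
K_v = lim_{s→0} s·G(s) = K·4·16 / (6·10·12·13) = (4/585)·K.
e_ss = 5/K_v = 4.875 ⇒ K_v = 40/39 ⇒ K = (40/39)/(4/585) = 150.

150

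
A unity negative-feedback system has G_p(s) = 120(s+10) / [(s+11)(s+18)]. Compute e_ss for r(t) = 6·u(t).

G_p(s) has no factors of s in the denominator, so the system is type 0.
K_p = lim_{s→0} G_p(s) = 120·10 / (11·18) = 200/33.
e_ss = 6/(1 + K_p) = 6/(233/33) = 198/233.

198/233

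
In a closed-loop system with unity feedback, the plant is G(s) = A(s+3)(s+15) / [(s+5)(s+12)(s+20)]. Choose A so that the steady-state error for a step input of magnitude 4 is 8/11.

No free integrators in G(s): this is a type 0 system.
K_p = lim_{s→0} G(s) = A·3·15 / (5·12·20) = 0.0375·A.
e_ss = 4/(1 + K_p) = 8/11 ⇒ 1 + 0.0375·A = 5.5 ⇒ A = 120.

120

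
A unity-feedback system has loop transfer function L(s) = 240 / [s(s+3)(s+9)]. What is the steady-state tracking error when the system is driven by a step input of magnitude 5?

System type = 1 (one pole at s=0).
K_p = ∞ for a type-1 system; e_ss to a step is zero.

0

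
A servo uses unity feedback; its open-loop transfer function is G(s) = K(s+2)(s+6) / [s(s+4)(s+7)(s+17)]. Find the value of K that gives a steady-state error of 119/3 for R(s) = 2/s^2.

System type = 1 (one pole at s=0).
K_v = lim_{s→0} s·G(s) = K·2·6 / (4·7·17) = (3/119)·K.
e_ss = 2/K_v = 119/3 ⇒ K_v = 6/119 ⇒ K = (6/119)/(3/119) = 2.

2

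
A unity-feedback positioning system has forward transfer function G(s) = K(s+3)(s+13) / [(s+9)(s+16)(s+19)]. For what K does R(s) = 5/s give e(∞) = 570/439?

200

No free integrators in G(s): this is a type 0 system.
K_p = lim_{s→0} G(s) = K·3·13 / (9·16·19) = (13/912)·K.
e_ss = 5/(1 + K_p) = 570/439 ⇒ 1 + (13/912)·K = 439/114 ⇒ K = 200.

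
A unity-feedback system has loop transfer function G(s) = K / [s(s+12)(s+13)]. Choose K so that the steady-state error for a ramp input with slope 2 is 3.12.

100

System type = 1 (one pole at s=0).
K_v = lim_{s→0} s·G(s) = K / (12·13) = (1/156)·K.
e_ss = 2/K_v = 3.12 ⇒ K_v = 25/39 ⇒ K = (25/39)/(1/156) = 100.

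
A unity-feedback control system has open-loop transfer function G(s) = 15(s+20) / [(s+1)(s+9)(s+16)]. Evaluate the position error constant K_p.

25/12

No free integrators in G(s): this is a type 0 system.
K_p = lim_{s→0} G(s) = 15·20 / (1·9·16) = 25/12.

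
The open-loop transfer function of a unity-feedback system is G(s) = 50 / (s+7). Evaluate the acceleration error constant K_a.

0

No free integrators in G(s): this is a type 0 system.
K_a = lim_{s→0} s^2·G(s) = 0 (the extra factor of s kills the finite limit).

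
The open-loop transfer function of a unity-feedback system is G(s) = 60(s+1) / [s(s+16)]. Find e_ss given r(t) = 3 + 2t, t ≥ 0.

System type = 1 (one pole at s=0). By superposition:
  • 3: tracked with zero error.
  • 2t: e_ss = 2/K_v with K_v=3.75 → 8/15.
Total e_ss = 8/15.

8/15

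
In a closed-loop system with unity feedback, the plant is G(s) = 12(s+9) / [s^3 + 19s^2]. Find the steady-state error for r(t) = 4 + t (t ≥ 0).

The denominator has no term below 19s^2 — 2 poles at s=0, type 2. Treating each term separately:
  • 4: tracked with zero error.
  • t: tracked with zero error.
Total e_ss = 0.

0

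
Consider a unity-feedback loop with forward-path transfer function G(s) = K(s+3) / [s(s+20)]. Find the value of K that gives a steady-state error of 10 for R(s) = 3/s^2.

System type = 1 (one pole at s=0).
K_v = lim_{s→0} s·G(s) = K·3 / (20) = 0.15·K.
e_ss = 3/K_v = 10 ⇒ K_v = 0.3 ⇒ K = 0.3/0.15 = 2.

2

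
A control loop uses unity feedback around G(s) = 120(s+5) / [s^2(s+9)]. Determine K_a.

200/3

System type = 2 (two poles at s=0).
K_a = lim_{s→0} s^2·G(s) = 120·5 / (9) = 200/3.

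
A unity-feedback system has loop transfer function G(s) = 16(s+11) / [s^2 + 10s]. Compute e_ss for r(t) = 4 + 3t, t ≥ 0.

Factoring s from the denominator leaves a polynomial with constant term 10, so the system is type 1. By superposition:
  • 4: tracked with zero error.
  • 3t: e_ss = 3/K_v with K_v=17.6 → 15/88.
Total e_ss = 15/88.

15/88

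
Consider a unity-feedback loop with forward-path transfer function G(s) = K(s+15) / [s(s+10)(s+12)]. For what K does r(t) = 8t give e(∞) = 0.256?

250

One free integrator in G(s): this is a type 1 system.
K_v = lim_{s→0} s·G(s) = K·15 / (10·12) = 0.125·K.
e_ss = 8/K_v = 0.256 ⇒ K_v = 31.25 ⇒ K = 31.25/0.125 = 250.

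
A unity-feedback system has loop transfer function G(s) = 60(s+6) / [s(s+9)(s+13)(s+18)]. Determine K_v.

The open loop has one pole at the origin → type 1 system.
K_v = lim_{s→0} s·G(s) = 60·6 / (9·13·18) = 20/117.

20/117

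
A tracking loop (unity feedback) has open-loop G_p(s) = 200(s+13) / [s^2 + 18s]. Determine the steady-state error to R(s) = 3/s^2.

Lowest-order denominator term is 18s, so the open loop has 1 pole at the origin → type 1 system.
K_v = lim_{s→0} s·G_p(s) = 200·13 / 18 = 1300/9.
e_ss = 3/K_v = 3/(1300/9) = 27/1300.

27/1300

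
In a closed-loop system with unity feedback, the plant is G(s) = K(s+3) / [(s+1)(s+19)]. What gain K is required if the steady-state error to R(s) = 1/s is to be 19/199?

60

The open loop has no poles at the origin → type 0 system.
K_p = lim_{s→0} G(s) = K·3 / (1·19) = (3/19)·K.
e_ss = 1/(1 + K_p) = 19/199 ⇒ 1 + (3/19)·K = 199/19 ⇒ K = 60.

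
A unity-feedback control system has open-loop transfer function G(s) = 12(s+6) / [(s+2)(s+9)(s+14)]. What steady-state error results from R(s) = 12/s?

The open loop has no poles at the origin → type 0 system.
K_p = lim_{s→0} G(s) = 12·6 / (2·9·14) = 2/7.
e_ss = 12/(1 + K_p) = 12/(9/7) = 28/3.

28/3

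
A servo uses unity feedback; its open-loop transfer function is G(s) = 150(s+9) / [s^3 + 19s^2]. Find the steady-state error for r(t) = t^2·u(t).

Factoring s^2 from the denominator leaves a polynomial with constant term 19, so the system is type 2.
K_a = lim_{s→0} s^2·G(s) = 150·9 / 19 = 1350/19.
r(t) = t^2 gives R(s) = 2/s^3.
e_ss = 2/K_a = 2/(1350/19) = 19/675.

19/675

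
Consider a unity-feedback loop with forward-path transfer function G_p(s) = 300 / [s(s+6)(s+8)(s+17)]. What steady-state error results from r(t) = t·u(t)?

2.72

One free integrator in G_p(s): this is a type 1 system.
K_v = lim_{s→0} s·G_p(s) = 300 / (6·8·17) = 25/68.
e_ss = 1/K_v = 1/(25/68) = 2.72.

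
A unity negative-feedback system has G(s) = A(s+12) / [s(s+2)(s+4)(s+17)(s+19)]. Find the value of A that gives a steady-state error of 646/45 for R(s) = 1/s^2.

15

System type = 1 (one pole at s=0).
K_v = lim_{s→0} s·G(s) = A·12 / (2·4·17·19) = (3/646)·A.
e_ss = 1/K_v = 646/45 ⇒ K_v = 45/646 ⇒ A = (45/646)/(3/646) = 15.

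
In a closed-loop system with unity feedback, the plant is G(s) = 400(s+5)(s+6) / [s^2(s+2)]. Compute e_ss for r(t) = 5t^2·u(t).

1/600

G(s) has two factors of s in the denominator, so the system is type 2.
K_a = lim_{s→0} s^2·G(s) = 400·5·6 / (2) = 6000.
r(t) = 5t^2 gives R(s) = 10/s^3.
e_ss = 10/K_a = 10/6000 = 1/600.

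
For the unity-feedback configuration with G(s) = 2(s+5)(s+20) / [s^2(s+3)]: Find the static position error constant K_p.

K_p = lim_{s→0} G(s); with 2 poles at the origin the limit diverges, so K_p = ∞.

infinity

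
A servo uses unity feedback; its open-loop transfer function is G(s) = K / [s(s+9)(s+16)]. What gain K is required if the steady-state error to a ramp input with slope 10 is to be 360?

The open loop has one pole at the origin → type 1 system.
K_v = lim_{s→0} s·G(s) = K / (9·16) = (1/144)·K.
e_ss = 10/K_v = 360 ⇒ K_v = 1/36 ⇒ K = (1/36)/(1/144) = 4.

4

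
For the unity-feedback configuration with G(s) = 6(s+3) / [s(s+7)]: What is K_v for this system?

18/7

One free integrator in G(s): this is a type 1 system.
K_v = lim_{s→0} s·G(s) = 6·3 / (7) = 18/7.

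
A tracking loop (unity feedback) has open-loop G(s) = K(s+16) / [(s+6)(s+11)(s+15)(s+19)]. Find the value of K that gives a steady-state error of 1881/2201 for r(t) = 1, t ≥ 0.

System type = 0 (no poles at s=0).
K_p = lim_{s→0} G(s) = K·16 / (6·11·15·19) = (8/9405)·K.
e_ss = 1/(1 + K_p) = 1881/2201 ⇒ 1 + (8/9405)·K = 2201/1881 ⇒ K = 200.

200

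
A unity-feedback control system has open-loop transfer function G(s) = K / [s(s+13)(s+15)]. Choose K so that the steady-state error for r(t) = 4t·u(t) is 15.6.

50

G(s) has one factor of s in the denominator, so the system is type 1.
K_v = lim_{s→0} s·G(s) = K / (13·15) = (1/195)·K.
e_ss = 4/K_v = 15.6 ⇒ K_v = 10/39 ⇒ K = (10/39)/(1/195) = 50.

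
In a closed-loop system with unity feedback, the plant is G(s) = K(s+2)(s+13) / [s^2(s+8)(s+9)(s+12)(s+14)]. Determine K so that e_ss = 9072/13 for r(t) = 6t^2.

8

System type = 2 (two poles at s=0).
K_a = lim_{s→0} s^2·G(s) = K·2·13 / (8·9·12·14) = (13/6048)·K.
e_ss = 12/K_a = 9072/13 ⇒ K_a = 13/756 ⇒ K = (13/756)/(13/6048) = 8.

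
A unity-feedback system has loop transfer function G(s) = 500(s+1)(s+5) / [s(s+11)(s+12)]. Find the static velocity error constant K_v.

625/33

The open loop has one pole at the origin → type 1 system.
K_v = lim_{s→0} s·G(s) = 500·1·5 / (11·12) = 625/33.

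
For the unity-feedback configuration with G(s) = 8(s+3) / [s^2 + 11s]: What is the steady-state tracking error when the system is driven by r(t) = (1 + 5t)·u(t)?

The denominator has no term below 11s — 1 pole at s=0, type 1. Taking each input component in turn:
  • 1: tracked with zero error.
  • 5t: e_ss = 5/K_v with K_v=24/11 → 55/24.
Total e_ss = 55/24.

55/24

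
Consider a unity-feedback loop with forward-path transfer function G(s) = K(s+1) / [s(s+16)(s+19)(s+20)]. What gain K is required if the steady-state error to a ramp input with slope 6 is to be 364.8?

One free integrator in G(s): this is a type 1 system.
K_v = lim_{s→0} s·G(s) = K·1 / (16·19·20) = (1/6080)·K.
e_ss = 6/K_v = 364.8 ⇒ K_v = 5/304 ⇒ K = (5/304)/(1/6080) = 100.

100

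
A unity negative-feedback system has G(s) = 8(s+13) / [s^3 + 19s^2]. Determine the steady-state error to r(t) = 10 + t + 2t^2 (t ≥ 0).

19/26

Factoring s^2 from the denominator leaves a polynomial with constant term 19, so the system is type 2. Treating each term separately:
  • 10: tracked with zero error.
  • t: tracked with zero error.
  • 2t^2: e_ss = 4/K_a with K_a=104/19 → 19/26.
Total e_ss = 19/26.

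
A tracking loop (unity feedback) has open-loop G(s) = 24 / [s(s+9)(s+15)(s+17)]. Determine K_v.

System type = 1 (one pole at s=0).
K_v = lim_{s→0} s·G(s) = 24 / (9·15·17) = 8/765.

8/765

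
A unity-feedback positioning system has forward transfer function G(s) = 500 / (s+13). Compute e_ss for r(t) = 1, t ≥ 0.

13/513

System type = 0 (no poles at s=0).
K_p = lim_{s→0} G(s) = 500 / (13) = 500/13.
e_ss = 1/(1 + K_p) = 1/(513/13) = 13/513.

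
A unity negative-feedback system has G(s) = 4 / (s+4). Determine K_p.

1

System type = 0 (no poles at s=0).
K_p = lim_{s→0} G(s) = 4 / (4) = 1.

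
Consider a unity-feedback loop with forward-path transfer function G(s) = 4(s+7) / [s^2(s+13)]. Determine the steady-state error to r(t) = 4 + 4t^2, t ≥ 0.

G(s) has two factors of s in the denominator, so the system is type 2. Taking each input component in turn:
  • 4: tracked with zero error.
  • 4t^2: e_ss = 8/K_a with K_a=28/13 → 26/7.
Total e_ss = 26/7.

26/7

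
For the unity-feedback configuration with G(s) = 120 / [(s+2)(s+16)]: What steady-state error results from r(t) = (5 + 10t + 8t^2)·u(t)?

G(s) has no factors of s in the denominator, so the system is type 0. Taking each input component in turn:
  • 5: e_ss = 5/(1+K_p) with K_p=3.75 → 20/19.
  • 10t: a type-0 system cannot track it, e_ss → ∞.
  • 8t^2: a type-0 system cannot track it, e_ss → ∞.
The unbounded component dominates.

infinity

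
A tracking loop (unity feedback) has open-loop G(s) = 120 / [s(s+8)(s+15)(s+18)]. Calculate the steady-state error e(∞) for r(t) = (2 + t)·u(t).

The open loop has one pole at the origin → type 1 system. By superposition:
  • 2: tracked with zero error.
  • t: e_ss = 1/K_v with K_v=1/18 → 18.
Total e_ss = 18.

18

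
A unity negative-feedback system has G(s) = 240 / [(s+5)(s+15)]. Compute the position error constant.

No free integrators in G(s): this is a type 0 system.
K_p = lim_{s→0} G(s) = 240 / (5·15) = 3.2.

3.2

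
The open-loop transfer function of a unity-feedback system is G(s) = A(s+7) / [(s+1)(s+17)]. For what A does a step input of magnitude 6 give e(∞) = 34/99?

40

System type = 0 (no poles at s=0).
K_p = lim_{s→0} G(s) = A·7 / (1·17) = (7/17)·A.
e_ss = 6/(1 + K_p) = 34/99 ⇒ 1 + (7/17)·A = 297/17 ⇒ A = 40.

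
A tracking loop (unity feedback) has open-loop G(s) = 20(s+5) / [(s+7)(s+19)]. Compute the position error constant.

100/133

No free integrators in G(s): this is a type 0 system.
K_p = lim_{s→0} G(s) = 20·5 / (7·19) = 100/133.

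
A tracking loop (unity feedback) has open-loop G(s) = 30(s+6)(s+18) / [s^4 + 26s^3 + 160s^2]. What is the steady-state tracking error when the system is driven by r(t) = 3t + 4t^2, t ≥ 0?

Lowest-order denominator term is 160s^2, so the open loop has 2 poles at the origin → type 2 system. Taking each input component in turn:
  • 3t: tracked with zero error.
  • 4t^2: e_ss = 8/K_a with K_a=20.25 → 32/81.
Total e_ss = 32/81.

32/81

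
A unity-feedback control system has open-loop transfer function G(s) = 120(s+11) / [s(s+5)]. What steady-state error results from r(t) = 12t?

1/22

G(s) has one factor of s in the denominator, so the system is type 1.
K_v = lim_{s→0} s·G(s) = 120·11 / (5) = 264.
e_ss = 12/K_v = 12/264 = 1/22.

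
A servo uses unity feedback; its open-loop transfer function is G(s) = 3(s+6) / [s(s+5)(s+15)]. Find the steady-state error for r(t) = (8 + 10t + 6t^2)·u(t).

The open loop has one pole at the origin → type 1 system. Treating each term separately:
  • 8: tracked with zero error.
  • 10t: e_ss = 10/K_v with K_v=0.24 → 125/3.
  • 6t^2: a type-1 system cannot track it, e_ss → ∞.
The unbounded component dominates.

infinity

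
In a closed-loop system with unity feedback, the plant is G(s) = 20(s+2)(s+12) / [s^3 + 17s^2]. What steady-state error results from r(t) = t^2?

17/240

Lowest-order denominator term is 17s^2, so the open loop has 2 poles at the origin → type 2 system.
K_a = lim_{s→0} s^2·G(s) = 20·2·12 / 17 = 480/17.
r(t) = t^2 gives R(s) = 2/s^3.
e_ss = 2/K_a = 2/(480/17) = 17/240.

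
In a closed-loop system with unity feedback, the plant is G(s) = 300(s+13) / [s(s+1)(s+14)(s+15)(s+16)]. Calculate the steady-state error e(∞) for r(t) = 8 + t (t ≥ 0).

56/65

The open loop has one pole at the origin → type 1 system. Treating each term separately:
  • 8: tracked with zero error.
  • t: e_ss = 1/K_v with K_v=65/56 → 56/65.
Total e_ss = 56/65.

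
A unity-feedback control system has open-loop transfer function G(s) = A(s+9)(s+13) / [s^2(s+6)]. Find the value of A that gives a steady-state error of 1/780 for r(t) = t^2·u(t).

80

The open loop has two poles at the origin → type 2 system.
K_a = lim_{s→0} s^2·G(s) = A·9·13 / (6) = 19.5·A.
e_ss = 2/K_a = 1/780 ⇒ K_a = 1560 ⇒ A = 1560/19.5 = 80.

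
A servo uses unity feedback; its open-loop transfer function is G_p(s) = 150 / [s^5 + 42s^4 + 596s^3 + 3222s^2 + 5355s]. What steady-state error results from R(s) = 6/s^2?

214.2

The denominator has no term below 5355s — 1 pole at s=0, type 1.
K_v = lim_{s→0} s·G_p(s) = 150 / 5355 = 10/357.
e_ss = 6/K_v = 6/(10/357) = 214.2.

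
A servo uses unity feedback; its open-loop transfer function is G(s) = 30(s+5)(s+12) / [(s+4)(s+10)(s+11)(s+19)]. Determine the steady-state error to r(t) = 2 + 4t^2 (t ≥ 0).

G(s) has no factors of s in the denominator, so the system is type 0. Taking each input component in turn:
  • 2: e_ss = 2/(1+K_p) with K_p=45/209 → 209/127.
  • 4t^2: a type-0 system cannot track it, e_ss → ∞.
The unbounded component dominates.

infinity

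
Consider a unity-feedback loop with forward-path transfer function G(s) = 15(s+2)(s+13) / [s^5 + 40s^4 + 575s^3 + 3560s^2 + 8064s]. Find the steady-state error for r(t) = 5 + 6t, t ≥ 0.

Lowest-order denominator term is 8064s, so the open loop has 1 pole at the origin → type 1 system. By superposition:
  • 5: tracked with zero error.
  • 6t: e_ss = 6/K_v with K_v=65/1344 → 8064/65.
Total e_ss = 8064/65.

8064/65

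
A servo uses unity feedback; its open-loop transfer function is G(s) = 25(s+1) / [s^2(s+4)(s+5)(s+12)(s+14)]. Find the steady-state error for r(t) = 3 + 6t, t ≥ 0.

Two free integrators in G(s): this is a type 2 system. Taking each input component in turn:
  • 3: tracked with zero error.
  • 6t: tracked with zero error.
Total e_ss = 0.

0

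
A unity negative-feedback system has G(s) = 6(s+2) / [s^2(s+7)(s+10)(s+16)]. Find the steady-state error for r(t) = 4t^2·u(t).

System type = 2 (two poles at s=0).
K_a = lim_{s→0} s^2·G(s) = 6·2 / (7·10·16) = 3/280.
r(t) = 4t^2 gives R(s) = 8/s^3.
e_ss = 8/K_a = 8/(3/280) = 2240/3.

2240/3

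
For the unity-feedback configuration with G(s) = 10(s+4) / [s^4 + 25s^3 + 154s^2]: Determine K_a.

20/77

Lowest-order denominator term is 154s^2, so the open loop has 2 poles at the origin → type 2 system.
K_a = lim_{s→0} s^2·G(s) = 10·4 / 154 = 20/77.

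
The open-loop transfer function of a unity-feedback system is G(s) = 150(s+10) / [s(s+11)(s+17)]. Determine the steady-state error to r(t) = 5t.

System type = 1 (one pole at s=0).
K_v = lim_{s→0} s·G(s) = 150·10 / (11·17) = 1500/187.
e_ss = 5/K_v = 5/(1500/187) = 187/300.

187/300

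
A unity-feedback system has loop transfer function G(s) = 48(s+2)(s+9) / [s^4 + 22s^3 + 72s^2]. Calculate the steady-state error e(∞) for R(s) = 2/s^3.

The denominator has no term below 72s^2 — 2 poles at s=0, type 2.
K_a = lim_{s→0} s^2·G(s) = 48·2·9 / 72 = 12.
r(t) = t^2 gives R(s) = 2/s^3.
e_ss = 2/K_a = 2/12 = 1/6.

1/6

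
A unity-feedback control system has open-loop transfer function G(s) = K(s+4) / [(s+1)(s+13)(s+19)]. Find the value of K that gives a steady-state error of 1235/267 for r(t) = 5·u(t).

5

No free integrators in G(s): this is a type 0 system.
K_p = lim_{s→0} G(s) = K·4 / (1·13·19) = (4/247)·K.
e_ss = 5/(1 + K_p) = 1235/267 ⇒ 1 + (4/247)·K = 267/247 ⇒ K = 5.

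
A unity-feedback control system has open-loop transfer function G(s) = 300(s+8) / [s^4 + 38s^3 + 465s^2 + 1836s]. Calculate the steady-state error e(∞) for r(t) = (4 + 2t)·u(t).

1.53

The denominator has no term below 1836s — 1 pole at s=0, type 1. By superposition:
  • 4: tracked with zero error.
  • 2t: e_ss = 2/K_v with K_v=200/153 → 1.53.
Total e_ss = 1.53.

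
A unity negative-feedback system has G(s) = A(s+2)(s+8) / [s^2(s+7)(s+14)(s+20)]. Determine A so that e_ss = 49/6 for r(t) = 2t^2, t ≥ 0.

The open loop has two poles at the origin → type 2 system.
K_a = lim_{s→0} s^2·G(s) = A·2·8 / (7·14·20) = (2/245)·A.
e_ss = 4/K_a = 49/6 ⇒ K_a = 24/49 ⇒ A = (24/49)/(2/245) = 60.

60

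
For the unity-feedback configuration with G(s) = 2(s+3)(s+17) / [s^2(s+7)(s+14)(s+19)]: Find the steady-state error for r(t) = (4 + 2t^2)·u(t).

Two free integrators in G(s): this is a type 2 system. Taking each input component in turn:
  • 4: tracked with zero error.
  • 2t^2: e_ss = 4/K_a with K_a=51/931 → 3724/51.
Total e_ss = 3724/51.

3724/51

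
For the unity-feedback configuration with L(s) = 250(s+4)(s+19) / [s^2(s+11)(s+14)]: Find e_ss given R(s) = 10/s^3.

The open loop has two poles at the origin → type 2 system.
K_a = lim_{s→0} s^2·L(s) = 250·4·19 / (11·14) = 9500/77.
r(t) = 5t^2 gives R(s) = 10/s^3.
e_ss = 10/K_a = 10/(9500/77) = 77/950.

77/950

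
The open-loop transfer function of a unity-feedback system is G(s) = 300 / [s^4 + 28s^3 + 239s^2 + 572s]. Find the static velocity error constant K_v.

Lowest-order denominator term is 572s, so the open loop has 1 pole at the origin → type 1 system.
K_v = lim_{s→0} s·G(s) = 300 / 572 = 75/143.

75/143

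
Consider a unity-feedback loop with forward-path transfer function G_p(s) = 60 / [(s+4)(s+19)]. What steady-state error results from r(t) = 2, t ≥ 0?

No free integrators in G_p(s): this is a type 0 system.
K_p = lim_{s→0} G_p(s) = 60 / (4·19) = 15/19.
e_ss = 2/(1 + K_p) = 2/(34/19) = 19/17.

19/17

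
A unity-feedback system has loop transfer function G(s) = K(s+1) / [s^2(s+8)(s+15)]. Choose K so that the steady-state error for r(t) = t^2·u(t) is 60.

4

G(s) has two factors of s in the denominator, so the system is type 2.
K_a = lim_{s→0} s^2·G(s) = K·1 / (8·15) = (1/120)·K.
e_ss = 2/K_a = 60 ⇒ K_a = 1/30 ⇒ K = (1/30)/(1/120) = 4.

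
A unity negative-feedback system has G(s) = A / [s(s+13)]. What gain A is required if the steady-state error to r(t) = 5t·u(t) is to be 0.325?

200

System type = 1 (one pole at s=0).
K_v = lim_{s→0} s·G(s) = A / (13) = (1/13)·A.
e_ss = 5/K_v = 0.325 ⇒ K_v = 200/13 ⇒ A = (200/13)/(1/13) = 200.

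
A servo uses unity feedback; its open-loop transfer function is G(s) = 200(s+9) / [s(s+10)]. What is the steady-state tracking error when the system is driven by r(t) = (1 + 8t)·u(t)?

2/45

One free integrator in G(s): this is a type 1 system. Taking each input component in turn:
  • 1: tracked with zero error.
  • 8t: e_ss = 8/K_v with K_v=180 → 2/45.
Total e_ss = 2/45.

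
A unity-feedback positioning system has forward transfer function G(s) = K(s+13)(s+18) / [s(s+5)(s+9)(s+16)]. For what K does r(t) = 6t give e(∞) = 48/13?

The open loop has one pole at the origin → type 1 system.
K_v = lim_{s→0} s·G(s) = K·13·18 / (5·9·16) = 0.325·K.
e_ss = 6/K_v = 48/13 ⇒ K_v = 1.625 ⇒ K = 1.625/0.325 = 5.

5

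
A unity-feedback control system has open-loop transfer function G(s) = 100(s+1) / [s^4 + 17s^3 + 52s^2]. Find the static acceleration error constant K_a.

25/13

Factoring s^2 from the denominator leaves a polynomial with constant term 52, so the system is type 2.
K_a = lim_{s→0} s^2·G(s) = 100·1 / 52 = 25/13.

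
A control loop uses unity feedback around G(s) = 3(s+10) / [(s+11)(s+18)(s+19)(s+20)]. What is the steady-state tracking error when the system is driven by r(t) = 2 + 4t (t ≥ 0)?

infinity

G(s) has no factors of s in the denominator, so the system is type 0. Taking each input component in turn:
  • 2: e_ss = 2/(1+K_p) with K_p=1/2508 → 5016/2509.
  • 4t: a type-0 system cannot track it, e_ss → ∞.
The unbounded component dominates.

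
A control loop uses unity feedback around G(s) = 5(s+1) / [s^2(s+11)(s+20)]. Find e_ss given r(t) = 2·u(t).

System type = 2 (two poles at s=0).
K_p = ∞ for a type-2 system; e_ss to a step is zero.

0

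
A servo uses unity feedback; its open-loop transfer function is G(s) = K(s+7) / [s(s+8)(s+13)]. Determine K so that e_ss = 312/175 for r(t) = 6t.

One free integrator in G(s): this is a type 1 system.
K_v = lim_{s→0} s·G(s) = K·7 / (8·13) = (7/104)·K.
e_ss = 6/K_v = 312/175 ⇒ K_v = 175/52 ⇒ K = (175/52)/(7/104) = 50.

50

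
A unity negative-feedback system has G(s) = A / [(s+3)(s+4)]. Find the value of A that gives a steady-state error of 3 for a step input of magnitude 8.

System type = 0 (no poles at s=0).
K_p = lim_{s→0} G(s) = A / (3·4) = (1/12)·A.
e_ss = 8/(1 + K_p) = 3 ⇒ 1 + (1/12)·A = 8/3 ⇒ A = 20.

20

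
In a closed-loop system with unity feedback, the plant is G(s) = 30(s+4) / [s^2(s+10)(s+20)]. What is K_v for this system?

infinity

K_v = lim_{s→0} s·G(s); with 2 poles at the origin the limit diverges, so K_v = ∞.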